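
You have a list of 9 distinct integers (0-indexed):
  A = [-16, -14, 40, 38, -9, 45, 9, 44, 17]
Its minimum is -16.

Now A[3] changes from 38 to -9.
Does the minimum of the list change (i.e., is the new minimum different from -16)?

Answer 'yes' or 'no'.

Old min = -16
Change: A[3] 38 -> -9
Changed element was NOT the min; min changes only if -9 < -16.
New min = -16; changed? no

Answer: no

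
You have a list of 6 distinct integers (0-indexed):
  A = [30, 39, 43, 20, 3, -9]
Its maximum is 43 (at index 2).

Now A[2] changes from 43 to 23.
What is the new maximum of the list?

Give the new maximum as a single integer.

Old max = 43 (at index 2)
Change: A[2] 43 -> 23
Changed element WAS the max -> may need rescan.
  Max of remaining elements: 39
  New max = max(23, 39) = 39

Answer: 39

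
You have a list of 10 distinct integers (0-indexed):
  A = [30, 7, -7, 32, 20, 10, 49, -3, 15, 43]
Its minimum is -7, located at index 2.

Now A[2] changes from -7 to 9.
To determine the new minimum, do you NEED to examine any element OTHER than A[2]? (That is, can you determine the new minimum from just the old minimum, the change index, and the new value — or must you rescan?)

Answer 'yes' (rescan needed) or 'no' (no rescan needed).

Old min = -7 at index 2
Change at index 2: -7 -> 9
Index 2 WAS the min and new value 9 > old min -7. Must rescan other elements to find the new min.
Needs rescan: yes

Answer: yes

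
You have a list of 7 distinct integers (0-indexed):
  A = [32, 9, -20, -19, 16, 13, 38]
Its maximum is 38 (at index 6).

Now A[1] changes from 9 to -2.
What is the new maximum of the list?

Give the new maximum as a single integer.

Old max = 38 (at index 6)
Change: A[1] 9 -> -2
Changed element was NOT the old max.
  New max = max(old_max, new_val) = max(38, -2) = 38

Answer: 38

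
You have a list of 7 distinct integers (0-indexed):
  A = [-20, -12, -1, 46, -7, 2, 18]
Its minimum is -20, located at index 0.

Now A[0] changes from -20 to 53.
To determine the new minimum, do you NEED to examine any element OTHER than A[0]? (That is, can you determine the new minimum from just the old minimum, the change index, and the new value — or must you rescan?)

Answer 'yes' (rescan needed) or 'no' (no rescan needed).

Old min = -20 at index 0
Change at index 0: -20 -> 53
Index 0 WAS the min and new value 53 > old min -20. Must rescan other elements to find the new min.
Needs rescan: yes

Answer: yes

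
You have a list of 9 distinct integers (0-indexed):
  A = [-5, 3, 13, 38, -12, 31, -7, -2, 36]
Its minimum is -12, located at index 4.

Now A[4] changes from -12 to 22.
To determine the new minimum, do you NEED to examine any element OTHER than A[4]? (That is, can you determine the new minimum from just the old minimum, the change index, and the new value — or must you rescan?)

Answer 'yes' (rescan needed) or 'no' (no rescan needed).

Answer: yes

Derivation:
Old min = -12 at index 4
Change at index 4: -12 -> 22
Index 4 WAS the min and new value 22 > old min -12. Must rescan other elements to find the new min.
Needs rescan: yes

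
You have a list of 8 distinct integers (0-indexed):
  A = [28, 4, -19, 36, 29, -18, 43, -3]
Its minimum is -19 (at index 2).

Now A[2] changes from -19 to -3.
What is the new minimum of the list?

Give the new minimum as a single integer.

Old min = -19 (at index 2)
Change: A[2] -19 -> -3
Changed element WAS the min. Need to check: is -3 still <= all others?
  Min of remaining elements: -18
  New min = min(-3, -18) = -18

Answer: -18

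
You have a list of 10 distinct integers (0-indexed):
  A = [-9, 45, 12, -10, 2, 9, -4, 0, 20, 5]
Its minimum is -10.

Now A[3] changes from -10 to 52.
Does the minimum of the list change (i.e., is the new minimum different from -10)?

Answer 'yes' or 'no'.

Old min = -10
Change: A[3] -10 -> 52
Changed element was the min; new min must be rechecked.
New min = -9; changed? yes

Answer: yes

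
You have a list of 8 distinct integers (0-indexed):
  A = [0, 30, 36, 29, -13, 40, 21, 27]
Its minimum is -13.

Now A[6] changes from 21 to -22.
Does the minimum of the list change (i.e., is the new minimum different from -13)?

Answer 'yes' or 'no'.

Old min = -13
Change: A[6] 21 -> -22
Changed element was NOT the min; min changes only if -22 < -13.
New min = -22; changed? yes

Answer: yes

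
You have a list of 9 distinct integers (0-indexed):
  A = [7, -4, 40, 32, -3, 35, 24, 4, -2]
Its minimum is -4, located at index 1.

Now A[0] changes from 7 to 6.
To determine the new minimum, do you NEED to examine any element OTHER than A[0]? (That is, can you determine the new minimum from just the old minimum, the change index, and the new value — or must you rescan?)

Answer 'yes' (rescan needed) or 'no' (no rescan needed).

Old min = -4 at index 1
Change at index 0: 7 -> 6
Index 0 was NOT the min. New min = min(-4, 6). No rescan of other elements needed.
Needs rescan: no

Answer: no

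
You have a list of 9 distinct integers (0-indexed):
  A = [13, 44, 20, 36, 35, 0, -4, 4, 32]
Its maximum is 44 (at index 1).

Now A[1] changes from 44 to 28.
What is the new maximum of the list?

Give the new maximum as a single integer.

Old max = 44 (at index 1)
Change: A[1] 44 -> 28
Changed element WAS the max -> may need rescan.
  Max of remaining elements: 36
  New max = max(28, 36) = 36

Answer: 36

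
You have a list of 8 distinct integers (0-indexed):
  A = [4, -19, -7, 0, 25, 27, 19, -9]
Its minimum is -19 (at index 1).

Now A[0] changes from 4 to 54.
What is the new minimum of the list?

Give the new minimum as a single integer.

Answer: -19

Derivation:
Old min = -19 (at index 1)
Change: A[0] 4 -> 54
Changed element was NOT the old min.
  New min = min(old_min, new_val) = min(-19, 54) = -19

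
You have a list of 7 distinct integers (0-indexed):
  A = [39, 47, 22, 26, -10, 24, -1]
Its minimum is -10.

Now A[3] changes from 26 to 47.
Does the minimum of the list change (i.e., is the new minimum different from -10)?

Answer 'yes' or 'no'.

Answer: no

Derivation:
Old min = -10
Change: A[3] 26 -> 47
Changed element was NOT the min; min changes only if 47 < -10.
New min = -10; changed? no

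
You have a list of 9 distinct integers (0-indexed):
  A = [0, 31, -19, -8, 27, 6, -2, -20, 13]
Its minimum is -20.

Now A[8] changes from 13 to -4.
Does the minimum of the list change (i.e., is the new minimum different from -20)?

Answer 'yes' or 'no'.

Answer: no

Derivation:
Old min = -20
Change: A[8] 13 -> -4
Changed element was NOT the min; min changes only if -4 < -20.
New min = -20; changed? no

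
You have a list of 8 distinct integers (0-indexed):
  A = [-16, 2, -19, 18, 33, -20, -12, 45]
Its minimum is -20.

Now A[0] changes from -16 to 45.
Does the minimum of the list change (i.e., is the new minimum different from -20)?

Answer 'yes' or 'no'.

Old min = -20
Change: A[0] -16 -> 45
Changed element was NOT the min; min changes only if 45 < -20.
New min = -20; changed? no

Answer: no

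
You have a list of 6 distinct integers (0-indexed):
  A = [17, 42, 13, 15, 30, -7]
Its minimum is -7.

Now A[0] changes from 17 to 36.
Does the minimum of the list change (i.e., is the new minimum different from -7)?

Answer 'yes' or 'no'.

Old min = -7
Change: A[0] 17 -> 36
Changed element was NOT the min; min changes only if 36 < -7.
New min = -7; changed? no

Answer: no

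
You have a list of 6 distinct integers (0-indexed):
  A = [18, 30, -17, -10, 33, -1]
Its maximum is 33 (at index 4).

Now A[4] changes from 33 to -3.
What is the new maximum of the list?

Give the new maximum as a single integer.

Answer: 30

Derivation:
Old max = 33 (at index 4)
Change: A[4] 33 -> -3
Changed element WAS the max -> may need rescan.
  Max of remaining elements: 30
  New max = max(-3, 30) = 30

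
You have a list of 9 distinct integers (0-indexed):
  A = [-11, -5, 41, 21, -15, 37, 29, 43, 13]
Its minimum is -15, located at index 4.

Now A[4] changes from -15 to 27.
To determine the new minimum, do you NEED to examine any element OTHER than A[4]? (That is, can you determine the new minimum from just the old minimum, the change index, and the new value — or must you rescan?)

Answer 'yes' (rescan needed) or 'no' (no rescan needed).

Answer: yes

Derivation:
Old min = -15 at index 4
Change at index 4: -15 -> 27
Index 4 WAS the min and new value 27 > old min -15. Must rescan other elements to find the new min.
Needs rescan: yes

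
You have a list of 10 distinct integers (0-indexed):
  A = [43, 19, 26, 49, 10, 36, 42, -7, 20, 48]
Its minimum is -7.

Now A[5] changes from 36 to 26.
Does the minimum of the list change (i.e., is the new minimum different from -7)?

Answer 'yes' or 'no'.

Answer: no

Derivation:
Old min = -7
Change: A[5] 36 -> 26
Changed element was NOT the min; min changes only if 26 < -7.
New min = -7; changed? no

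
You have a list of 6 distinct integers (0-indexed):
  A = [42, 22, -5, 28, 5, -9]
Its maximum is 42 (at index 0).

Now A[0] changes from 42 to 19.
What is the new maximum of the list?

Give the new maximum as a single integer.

Answer: 28

Derivation:
Old max = 42 (at index 0)
Change: A[0] 42 -> 19
Changed element WAS the max -> may need rescan.
  Max of remaining elements: 28
  New max = max(19, 28) = 28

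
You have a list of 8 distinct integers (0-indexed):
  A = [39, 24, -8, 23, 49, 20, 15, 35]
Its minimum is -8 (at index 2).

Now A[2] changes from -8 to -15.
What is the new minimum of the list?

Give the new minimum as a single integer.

Answer: -15

Derivation:
Old min = -8 (at index 2)
Change: A[2] -8 -> -15
Changed element WAS the min. Need to check: is -15 still <= all others?
  Min of remaining elements: 15
  New min = min(-15, 15) = -15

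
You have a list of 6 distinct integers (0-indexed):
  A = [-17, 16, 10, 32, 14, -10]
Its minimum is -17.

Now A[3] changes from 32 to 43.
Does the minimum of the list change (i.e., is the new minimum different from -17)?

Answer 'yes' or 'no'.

Old min = -17
Change: A[3] 32 -> 43
Changed element was NOT the min; min changes only if 43 < -17.
New min = -17; changed? no

Answer: no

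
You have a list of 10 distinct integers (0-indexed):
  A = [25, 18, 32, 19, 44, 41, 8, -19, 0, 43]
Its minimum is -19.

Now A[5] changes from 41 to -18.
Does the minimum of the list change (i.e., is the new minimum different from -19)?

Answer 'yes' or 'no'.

Answer: no

Derivation:
Old min = -19
Change: A[5] 41 -> -18
Changed element was NOT the min; min changes only if -18 < -19.
New min = -19; changed? no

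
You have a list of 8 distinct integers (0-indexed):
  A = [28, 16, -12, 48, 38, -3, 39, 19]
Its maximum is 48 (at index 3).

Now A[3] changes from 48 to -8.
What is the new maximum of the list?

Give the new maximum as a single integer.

Old max = 48 (at index 3)
Change: A[3] 48 -> -8
Changed element WAS the max -> may need rescan.
  Max of remaining elements: 39
  New max = max(-8, 39) = 39

Answer: 39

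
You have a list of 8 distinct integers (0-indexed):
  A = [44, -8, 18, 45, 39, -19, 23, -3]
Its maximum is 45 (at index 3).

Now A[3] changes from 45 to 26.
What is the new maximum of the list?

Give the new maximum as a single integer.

Old max = 45 (at index 3)
Change: A[3] 45 -> 26
Changed element WAS the max -> may need rescan.
  Max of remaining elements: 44
  New max = max(26, 44) = 44

Answer: 44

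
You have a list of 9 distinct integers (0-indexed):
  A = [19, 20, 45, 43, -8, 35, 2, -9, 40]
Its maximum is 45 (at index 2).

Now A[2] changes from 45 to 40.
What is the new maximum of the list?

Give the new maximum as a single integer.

Answer: 43

Derivation:
Old max = 45 (at index 2)
Change: A[2] 45 -> 40
Changed element WAS the max -> may need rescan.
  Max of remaining elements: 43
  New max = max(40, 43) = 43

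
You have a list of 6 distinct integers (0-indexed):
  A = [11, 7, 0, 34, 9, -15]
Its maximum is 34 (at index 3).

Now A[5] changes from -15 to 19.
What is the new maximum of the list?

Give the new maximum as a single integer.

Old max = 34 (at index 3)
Change: A[5] -15 -> 19
Changed element was NOT the old max.
  New max = max(old_max, new_val) = max(34, 19) = 34

Answer: 34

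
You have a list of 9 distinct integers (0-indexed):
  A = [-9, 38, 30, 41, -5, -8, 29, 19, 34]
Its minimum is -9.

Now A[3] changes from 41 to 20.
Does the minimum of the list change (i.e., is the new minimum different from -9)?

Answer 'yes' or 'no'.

Answer: no

Derivation:
Old min = -9
Change: A[3] 41 -> 20
Changed element was NOT the min; min changes only if 20 < -9.
New min = -9; changed? no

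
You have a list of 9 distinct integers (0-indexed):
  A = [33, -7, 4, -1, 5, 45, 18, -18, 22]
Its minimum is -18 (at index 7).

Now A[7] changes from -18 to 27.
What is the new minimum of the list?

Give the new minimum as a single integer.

Answer: -7

Derivation:
Old min = -18 (at index 7)
Change: A[7] -18 -> 27
Changed element WAS the min. Need to check: is 27 still <= all others?
  Min of remaining elements: -7
  New min = min(27, -7) = -7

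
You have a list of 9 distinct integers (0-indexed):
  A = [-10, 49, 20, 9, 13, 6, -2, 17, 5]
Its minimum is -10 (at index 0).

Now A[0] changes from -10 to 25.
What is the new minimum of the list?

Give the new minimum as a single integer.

Answer: -2

Derivation:
Old min = -10 (at index 0)
Change: A[0] -10 -> 25
Changed element WAS the min. Need to check: is 25 still <= all others?
  Min of remaining elements: -2
  New min = min(25, -2) = -2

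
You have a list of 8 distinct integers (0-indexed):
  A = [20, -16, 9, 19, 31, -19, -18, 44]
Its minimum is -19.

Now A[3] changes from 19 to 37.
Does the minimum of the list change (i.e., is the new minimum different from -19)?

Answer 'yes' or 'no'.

Answer: no

Derivation:
Old min = -19
Change: A[3] 19 -> 37
Changed element was NOT the min; min changes only if 37 < -19.
New min = -19; changed? no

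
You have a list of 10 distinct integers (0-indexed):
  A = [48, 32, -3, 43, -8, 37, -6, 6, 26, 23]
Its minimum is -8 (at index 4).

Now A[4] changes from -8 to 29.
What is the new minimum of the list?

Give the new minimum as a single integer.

Answer: -6

Derivation:
Old min = -8 (at index 4)
Change: A[4] -8 -> 29
Changed element WAS the min. Need to check: is 29 still <= all others?
  Min of remaining elements: -6
  New min = min(29, -6) = -6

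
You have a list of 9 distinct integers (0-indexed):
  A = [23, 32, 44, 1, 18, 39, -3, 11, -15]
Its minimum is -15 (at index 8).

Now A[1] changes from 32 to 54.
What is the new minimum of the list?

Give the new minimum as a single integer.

Old min = -15 (at index 8)
Change: A[1] 32 -> 54
Changed element was NOT the old min.
  New min = min(old_min, new_val) = min(-15, 54) = -15

Answer: -15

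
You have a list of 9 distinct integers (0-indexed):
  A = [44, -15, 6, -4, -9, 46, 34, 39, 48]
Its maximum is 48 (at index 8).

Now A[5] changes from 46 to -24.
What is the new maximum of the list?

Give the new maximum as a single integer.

Old max = 48 (at index 8)
Change: A[5] 46 -> -24
Changed element was NOT the old max.
  New max = max(old_max, new_val) = max(48, -24) = 48

Answer: 48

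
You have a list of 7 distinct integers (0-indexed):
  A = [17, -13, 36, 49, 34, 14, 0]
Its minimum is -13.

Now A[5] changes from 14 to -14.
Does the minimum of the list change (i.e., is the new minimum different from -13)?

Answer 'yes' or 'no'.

Old min = -13
Change: A[5] 14 -> -14
Changed element was NOT the min; min changes only if -14 < -13.
New min = -14; changed? yes

Answer: yes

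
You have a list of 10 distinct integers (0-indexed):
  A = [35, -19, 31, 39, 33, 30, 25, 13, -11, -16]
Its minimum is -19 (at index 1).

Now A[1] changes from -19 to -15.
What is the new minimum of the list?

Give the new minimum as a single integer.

Answer: -16

Derivation:
Old min = -19 (at index 1)
Change: A[1] -19 -> -15
Changed element WAS the min. Need to check: is -15 still <= all others?
  Min of remaining elements: -16
  New min = min(-15, -16) = -16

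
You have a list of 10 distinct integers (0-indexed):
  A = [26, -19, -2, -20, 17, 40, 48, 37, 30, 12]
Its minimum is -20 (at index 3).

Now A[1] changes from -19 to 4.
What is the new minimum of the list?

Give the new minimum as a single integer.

Answer: -20

Derivation:
Old min = -20 (at index 3)
Change: A[1] -19 -> 4
Changed element was NOT the old min.
  New min = min(old_min, new_val) = min(-20, 4) = -20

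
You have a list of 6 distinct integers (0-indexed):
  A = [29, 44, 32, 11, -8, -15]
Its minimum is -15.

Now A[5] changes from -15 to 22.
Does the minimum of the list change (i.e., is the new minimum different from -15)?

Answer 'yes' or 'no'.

Old min = -15
Change: A[5] -15 -> 22
Changed element was the min; new min must be rechecked.
New min = -8; changed? yes

Answer: yes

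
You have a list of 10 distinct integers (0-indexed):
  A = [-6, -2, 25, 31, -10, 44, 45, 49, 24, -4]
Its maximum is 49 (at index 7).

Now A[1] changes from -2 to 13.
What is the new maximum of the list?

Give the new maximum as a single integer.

Answer: 49

Derivation:
Old max = 49 (at index 7)
Change: A[1] -2 -> 13
Changed element was NOT the old max.
  New max = max(old_max, new_val) = max(49, 13) = 49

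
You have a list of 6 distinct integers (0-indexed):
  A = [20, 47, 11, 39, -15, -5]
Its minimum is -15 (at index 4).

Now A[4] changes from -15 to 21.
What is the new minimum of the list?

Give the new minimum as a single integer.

Old min = -15 (at index 4)
Change: A[4] -15 -> 21
Changed element WAS the min. Need to check: is 21 still <= all others?
  Min of remaining elements: -5
  New min = min(21, -5) = -5

Answer: -5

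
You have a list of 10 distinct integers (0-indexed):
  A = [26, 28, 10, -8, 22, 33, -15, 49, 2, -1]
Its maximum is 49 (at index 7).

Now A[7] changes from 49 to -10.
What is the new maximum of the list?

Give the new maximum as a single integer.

Answer: 33

Derivation:
Old max = 49 (at index 7)
Change: A[7] 49 -> -10
Changed element WAS the max -> may need rescan.
  Max of remaining elements: 33
  New max = max(-10, 33) = 33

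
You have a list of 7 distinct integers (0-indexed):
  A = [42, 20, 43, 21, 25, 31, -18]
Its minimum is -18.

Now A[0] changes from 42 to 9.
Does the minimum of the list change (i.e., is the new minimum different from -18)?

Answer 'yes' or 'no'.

Old min = -18
Change: A[0] 42 -> 9
Changed element was NOT the min; min changes only if 9 < -18.
New min = -18; changed? no

Answer: no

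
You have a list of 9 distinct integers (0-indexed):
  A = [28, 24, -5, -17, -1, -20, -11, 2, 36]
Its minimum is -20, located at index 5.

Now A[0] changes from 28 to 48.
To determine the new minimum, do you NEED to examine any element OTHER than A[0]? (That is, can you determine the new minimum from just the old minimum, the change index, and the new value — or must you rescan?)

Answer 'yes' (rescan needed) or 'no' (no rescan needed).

Old min = -20 at index 5
Change at index 0: 28 -> 48
Index 0 was NOT the min. New min = min(-20, 48). No rescan of other elements needed.
Needs rescan: no

Answer: no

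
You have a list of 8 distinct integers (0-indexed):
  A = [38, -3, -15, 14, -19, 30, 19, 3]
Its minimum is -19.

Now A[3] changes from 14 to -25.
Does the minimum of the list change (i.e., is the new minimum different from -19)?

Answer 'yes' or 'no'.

Old min = -19
Change: A[3] 14 -> -25
Changed element was NOT the min; min changes only if -25 < -19.
New min = -25; changed? yes

Answer: yes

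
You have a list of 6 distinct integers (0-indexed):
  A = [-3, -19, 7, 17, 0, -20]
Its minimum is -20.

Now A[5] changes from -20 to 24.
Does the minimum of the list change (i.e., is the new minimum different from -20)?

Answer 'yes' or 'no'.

Old min = -20
Change: A[5] -20 -> 24
Changed element was the min; new min must be rechecked.
New min = -19; changed? yes

Answer: yes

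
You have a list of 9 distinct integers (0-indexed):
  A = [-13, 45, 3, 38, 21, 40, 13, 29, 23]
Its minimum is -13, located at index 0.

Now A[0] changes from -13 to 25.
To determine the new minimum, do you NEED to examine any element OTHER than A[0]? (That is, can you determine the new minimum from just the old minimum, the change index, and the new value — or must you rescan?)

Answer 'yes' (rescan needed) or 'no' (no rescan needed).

Answer: yes

Derivation:
Old min = -13 at index 0
Change at index 0: -13 -> 25
Index 0 WAS the min and new value 25 > old min -13. Must rescan other elements to find the new min.
Needs rescan: yes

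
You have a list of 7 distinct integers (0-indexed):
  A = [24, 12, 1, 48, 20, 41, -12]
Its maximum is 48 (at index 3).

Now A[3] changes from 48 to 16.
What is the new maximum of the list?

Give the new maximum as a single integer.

Answer: 41

Derivation:
Old max = 48 (at index 3)
Change: A[3] 48 -> 16
Changed element WAS the max -> may need rescan.
  Max of remaining elements: 41
  New max = max(16, 41) = 41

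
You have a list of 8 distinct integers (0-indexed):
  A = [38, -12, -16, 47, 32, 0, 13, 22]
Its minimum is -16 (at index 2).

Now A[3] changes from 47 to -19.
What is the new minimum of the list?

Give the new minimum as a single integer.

Old min = -16 (at index 2)
Change: A[3] 47 -> -19
Changed element was NOT the old min.
  New min = min(old_min, new_val) = min(-16, -19) = -19

Answer: -19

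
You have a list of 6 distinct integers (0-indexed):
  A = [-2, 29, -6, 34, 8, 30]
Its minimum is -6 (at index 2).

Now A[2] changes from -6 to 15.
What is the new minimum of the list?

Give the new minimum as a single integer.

Answer: -2

Derivation:
Old min = -6 (at index 2)
Change: A[2] -6 -> 15
Changed element WAS the min. Need to check: is 15 still <= all others?
  Min of remaining elements: -2
  New min = min(15, -2) = -2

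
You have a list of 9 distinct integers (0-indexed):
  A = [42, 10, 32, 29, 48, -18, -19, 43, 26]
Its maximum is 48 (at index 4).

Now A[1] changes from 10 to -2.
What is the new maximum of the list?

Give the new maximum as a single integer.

Old max = 48 (at index 4)
Change: A[1] 10 -> -2
Changed element was NOT the old max.
  New max = max(old_max, new_val) = max(48, -2) = 48

Answer: 48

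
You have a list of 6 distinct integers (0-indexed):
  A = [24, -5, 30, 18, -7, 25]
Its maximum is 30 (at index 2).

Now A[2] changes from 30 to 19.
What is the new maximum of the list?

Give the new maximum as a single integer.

Old max = 30 (at index 2)
Change: A[2] 30 -> 19
Changed element WAS the max -> may need rescan.
  Max of remaining elements: 25
  New max = max(19, 25) = 25

Answer: 25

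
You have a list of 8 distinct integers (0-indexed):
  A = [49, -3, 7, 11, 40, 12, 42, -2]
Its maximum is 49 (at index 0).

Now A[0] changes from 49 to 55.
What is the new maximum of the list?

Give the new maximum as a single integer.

Answer: 55

Derivation:
Old max = 49 (at index 0)
Change: A[0] 49 -> 55
Changed element WAS the max -> may need rescan.
  Max of remaining elements: 42
  New max = max(55, 42) = 55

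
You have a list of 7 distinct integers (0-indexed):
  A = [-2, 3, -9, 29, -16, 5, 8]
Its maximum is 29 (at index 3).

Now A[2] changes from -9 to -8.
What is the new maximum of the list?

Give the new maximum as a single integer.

Answer: 29

Derivation:
Old max = 29 (at index 3)
Change: A[2] -9 -> -8
Changed element was NOT the old max.
  New max = max(old_max, new_val) = max(29, -8) = 29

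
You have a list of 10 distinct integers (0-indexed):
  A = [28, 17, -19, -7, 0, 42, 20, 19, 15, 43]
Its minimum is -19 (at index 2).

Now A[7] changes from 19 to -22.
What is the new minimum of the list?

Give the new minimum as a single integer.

Answer: -22

Derivation:
Old min = -19 (at index 2)
Change: A[7] 19 -> -22
Changed element was NOT the old min.
  New min = min(old_min, new_val) = min(-19, -22) = -22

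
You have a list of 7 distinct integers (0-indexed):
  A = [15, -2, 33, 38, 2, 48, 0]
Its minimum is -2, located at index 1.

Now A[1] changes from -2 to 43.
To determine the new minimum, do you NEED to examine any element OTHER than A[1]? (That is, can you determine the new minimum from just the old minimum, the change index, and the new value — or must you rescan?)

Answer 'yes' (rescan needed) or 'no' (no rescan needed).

Old min = -2 at index 1
Change at index 1: -2 -> 43
Index 1 WAS the min and new value 43 > old min -2. Must rescan other elements to find the new min.
Needs rescan: yes

Answer: yes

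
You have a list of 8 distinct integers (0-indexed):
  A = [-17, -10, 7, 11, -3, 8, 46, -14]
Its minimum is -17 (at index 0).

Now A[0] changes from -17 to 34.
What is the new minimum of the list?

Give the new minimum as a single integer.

Old min = -17 (at index 0)
Change: A[0] -17 -> 34
Changed element WAS the min. Need to check: is 34 still <= all others?
  Min of remaining elements: -14
  New min = min(34, -14) = -14

Answer: -14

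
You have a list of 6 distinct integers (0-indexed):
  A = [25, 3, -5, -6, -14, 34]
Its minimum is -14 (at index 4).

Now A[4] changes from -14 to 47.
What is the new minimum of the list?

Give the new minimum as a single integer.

Old min = -14 (at index 4)
Change: A[4] -14 -> 47
Changed element WAS the min. Need to check: is 47 still <= all others?
  Min of remaining elements: -6
  New min = min(47, -6) = -6

Answer: -6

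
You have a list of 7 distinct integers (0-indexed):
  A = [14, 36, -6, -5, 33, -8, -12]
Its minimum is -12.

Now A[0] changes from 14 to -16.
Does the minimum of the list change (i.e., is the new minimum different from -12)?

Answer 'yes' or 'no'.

Answer: yes

Derivation:
Old min = -12
Change: A[0] 14 -> -16
Changed element was NOT the min; min changes only if -16 < -12.
New min = -16; changed? yes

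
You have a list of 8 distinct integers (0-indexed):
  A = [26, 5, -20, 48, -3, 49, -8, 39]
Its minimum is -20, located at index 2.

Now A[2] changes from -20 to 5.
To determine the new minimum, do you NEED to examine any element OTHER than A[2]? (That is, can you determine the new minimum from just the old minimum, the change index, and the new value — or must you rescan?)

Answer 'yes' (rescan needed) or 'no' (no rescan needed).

Old min = -20 at index 2
Change at index 2: -20 -> 5
Index 2 WAS the min and new value 5 > old min -20. Must rescan other elements to find the new min.
Needs rescan: yes

Answer: yes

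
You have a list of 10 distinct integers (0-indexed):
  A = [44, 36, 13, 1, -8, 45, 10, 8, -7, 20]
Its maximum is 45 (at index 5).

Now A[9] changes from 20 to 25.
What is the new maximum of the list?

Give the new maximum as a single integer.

Old max = 45 (at index 5)
Change: A[9] 20 -> 25
Changed element was NOT the old max.
  New max = max(old_max, new_val) = max(45, 25) = 45

Answer: 45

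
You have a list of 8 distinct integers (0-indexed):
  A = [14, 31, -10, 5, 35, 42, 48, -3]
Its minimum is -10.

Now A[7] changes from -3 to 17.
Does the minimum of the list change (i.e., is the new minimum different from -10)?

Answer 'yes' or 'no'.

Answer: no

Derivation:
Old min = -10
Change: A[7] -3 -> 17
Changed element was NOT the min; min changes only if 17 < -10.
New min = -10; changed? no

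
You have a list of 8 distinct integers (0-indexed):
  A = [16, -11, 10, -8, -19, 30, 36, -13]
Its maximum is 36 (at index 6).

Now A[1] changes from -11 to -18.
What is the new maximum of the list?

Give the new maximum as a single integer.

Old max = 36 (at index 6)
Change: A[1] -11 -> -18
Changed element was NOT the old max.
  New max = max(old_max, new_val) = max(36, -18) = 36

Answer: 36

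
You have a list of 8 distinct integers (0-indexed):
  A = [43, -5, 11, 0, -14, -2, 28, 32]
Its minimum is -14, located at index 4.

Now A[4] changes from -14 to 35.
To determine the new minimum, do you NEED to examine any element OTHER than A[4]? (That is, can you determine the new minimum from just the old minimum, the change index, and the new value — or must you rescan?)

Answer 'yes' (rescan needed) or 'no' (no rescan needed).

Old min = -14 at index 4
Change at index 4: -14 -> 35
Index 4 WAS the min and new value 35 > old min -14. Must rescan other elements to find the new min.
Needs rescan: yes

Answer: yes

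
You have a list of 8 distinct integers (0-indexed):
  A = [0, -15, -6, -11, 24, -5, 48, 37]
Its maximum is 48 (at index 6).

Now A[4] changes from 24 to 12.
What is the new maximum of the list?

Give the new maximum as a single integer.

Answer: 48

Derivation:
Old max = 48 (at index 6)
Change: A[4] 24 -> 12
Changed element was NOT the old max.
  New max = max(old_max, new_val) = max(48, 12) = 48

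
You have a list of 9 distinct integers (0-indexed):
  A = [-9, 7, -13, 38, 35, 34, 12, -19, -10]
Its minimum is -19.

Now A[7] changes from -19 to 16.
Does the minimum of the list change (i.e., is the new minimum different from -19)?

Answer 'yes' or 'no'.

Answer: yes

Derivation:
Old min = -19
Change: A[7] -19 -> 16
Changed element was the min; new min must be rechecked.
New min = -13; changed? yes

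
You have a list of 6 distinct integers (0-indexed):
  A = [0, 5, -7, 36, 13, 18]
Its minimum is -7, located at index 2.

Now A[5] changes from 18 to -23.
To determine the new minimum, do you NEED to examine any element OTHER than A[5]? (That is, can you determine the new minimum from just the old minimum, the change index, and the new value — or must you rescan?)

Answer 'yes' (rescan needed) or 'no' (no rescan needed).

Answer: no

Derivation:
Old min = -7 at index 2
Change at index 5: 18 -> -23
Index 5 was NOT the min. New min = min(-7, -23). No rescan of other elements needed.
Needs rescan: no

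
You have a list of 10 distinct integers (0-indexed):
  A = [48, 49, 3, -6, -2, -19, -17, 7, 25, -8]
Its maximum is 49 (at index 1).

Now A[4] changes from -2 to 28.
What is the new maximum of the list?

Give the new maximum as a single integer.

Answer: 49

Derivation:
Old max = 49 (at index 1)
Change: A[4] -2 -> 28
Changed element was NOT the old max.
  New max = max(old_max, new_val) = max(49, 28) = 49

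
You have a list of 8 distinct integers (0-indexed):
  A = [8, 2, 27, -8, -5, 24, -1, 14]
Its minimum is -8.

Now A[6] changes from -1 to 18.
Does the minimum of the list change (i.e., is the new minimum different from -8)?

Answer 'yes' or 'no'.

Answer: no

Derivation:
Old min = -8
Change: A[6] -1 -> 18
Changed element was NOT the min; min changes only if 18 < -8.
New min = -8; changed? no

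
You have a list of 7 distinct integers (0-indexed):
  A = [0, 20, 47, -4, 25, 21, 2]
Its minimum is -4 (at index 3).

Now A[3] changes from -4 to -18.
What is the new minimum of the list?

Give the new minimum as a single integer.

Answer: -18

Derivation:
Old min = -4 (at index 3)
Change: A[3] -4 -> -18
Changed element WAS the min. Need to check: is -18 still <= all others?
  Min of remaining elements: 0
  New min = min(-18, 0) = -18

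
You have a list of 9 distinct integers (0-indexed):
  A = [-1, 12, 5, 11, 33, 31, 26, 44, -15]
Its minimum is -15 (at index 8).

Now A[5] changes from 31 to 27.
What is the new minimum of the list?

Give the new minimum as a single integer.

Answer: -15

Derivation:
Old min = -15 (at index 8)
Change: A[5] 31 -> 27
Changed element was NOT the old min.
  New min = min(old_min, new_val) = min(-15, 27) = -15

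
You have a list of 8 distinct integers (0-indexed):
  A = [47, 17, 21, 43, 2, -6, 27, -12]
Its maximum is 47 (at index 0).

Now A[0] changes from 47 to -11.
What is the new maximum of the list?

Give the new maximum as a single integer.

Answer: 43

Derivation:
Old max = 47 (at index 0)
Change: A[0] 47 -> -11
Changed element WAS the max -> may need rescan.
  Max of remaining elements: 43
  New max = max(-11, 43) = 43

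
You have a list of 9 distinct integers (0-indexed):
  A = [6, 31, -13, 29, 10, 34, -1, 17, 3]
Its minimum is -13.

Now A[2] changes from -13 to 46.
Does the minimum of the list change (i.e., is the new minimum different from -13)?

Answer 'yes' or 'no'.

Old min = -13
Change: A[2] -13 -> 46
Changed element was the min; new min must be rechecked.
New min = -1; changed? yes

Answer: yes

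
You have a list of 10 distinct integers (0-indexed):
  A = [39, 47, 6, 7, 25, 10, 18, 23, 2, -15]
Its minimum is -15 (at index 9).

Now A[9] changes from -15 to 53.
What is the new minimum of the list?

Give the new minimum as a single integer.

Answer: 2

Derivation:
Old min = -15 (at index 9)
Change: A[9] -15 -> 53
Changed element WAS the min. Need to check: is 53 still <= all others?
  Min of remaining elements: 2
  New min = min(53, 2) = 2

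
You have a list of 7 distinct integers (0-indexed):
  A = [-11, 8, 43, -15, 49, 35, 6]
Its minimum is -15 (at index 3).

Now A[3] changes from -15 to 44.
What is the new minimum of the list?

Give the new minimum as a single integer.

Old min = -15 (at index 3)
Change: A[3] -15 -> 44
Changed element WAS the min. Need to check: is 44 still <= all others?
  Min of remaining elements: -11
  New min = min(44, -11) = -11

Answer: -11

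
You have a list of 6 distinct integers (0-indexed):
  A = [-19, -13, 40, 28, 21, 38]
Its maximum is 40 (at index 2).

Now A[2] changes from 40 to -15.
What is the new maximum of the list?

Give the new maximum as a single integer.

Answer: 38

Derivation:
Old max = 40 (at index 2)
Change: A[2] 40 -> -15
Changed element WAS the max -> may need rescan.
  Max of remaining elements: 38
  New max = max(-15, 38) = 38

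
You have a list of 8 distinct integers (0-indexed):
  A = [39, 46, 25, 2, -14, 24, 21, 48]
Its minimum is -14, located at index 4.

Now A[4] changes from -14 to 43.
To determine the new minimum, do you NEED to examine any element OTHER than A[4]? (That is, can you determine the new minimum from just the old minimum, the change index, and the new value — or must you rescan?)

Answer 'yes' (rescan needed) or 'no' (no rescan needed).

Old min = -14 at index 4
Change at index 4: -14 -> 43
Index 4 WAS the min and new value 43 > old min -14. Must rescan other elements to find the new min.
Needs rescan: yes

Answer: yes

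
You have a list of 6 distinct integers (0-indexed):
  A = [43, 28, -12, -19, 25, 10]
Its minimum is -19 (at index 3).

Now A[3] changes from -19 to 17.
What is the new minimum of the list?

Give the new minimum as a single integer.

Old min = -19 (at index 3)
Change: A[3] -19 -> 17
Changed element WAS the min. Need to check: is 17 still <= all others?
  Min of remaining elements: -12
  New min = min(17, -12) = -12

Answer: -12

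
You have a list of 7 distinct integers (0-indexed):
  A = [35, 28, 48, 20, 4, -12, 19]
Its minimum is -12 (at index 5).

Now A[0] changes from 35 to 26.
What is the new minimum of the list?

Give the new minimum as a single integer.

Answer: -12

Derivation:
Old min = -12 (at index 5)
Change: A[0] 35 -> 26
Changed element was NOT the old min.
  New min = min(old_min, new_val) = min(-12, 26) = -12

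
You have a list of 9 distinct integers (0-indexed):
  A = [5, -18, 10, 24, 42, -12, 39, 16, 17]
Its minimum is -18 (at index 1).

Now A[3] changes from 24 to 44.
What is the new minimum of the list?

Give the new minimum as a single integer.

Old min = -18 (at index 1)
Change: A[3] 24 -> 44
Changed element was NOT the old min.
  New min = min(old_min, new_val) = min(-18, 44) = -18

Answer: -18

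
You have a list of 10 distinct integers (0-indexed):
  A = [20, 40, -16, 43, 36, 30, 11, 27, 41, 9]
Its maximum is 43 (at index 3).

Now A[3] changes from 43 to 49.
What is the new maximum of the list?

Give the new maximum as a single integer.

Answer: 49

Derivation:
Old max = 43 (at index 3)
Change: A[3] 43 -> 49
Changed element WAS the max -> may need rescan.
  Max of remaining elements: 41
  New max = max(49, 41) = 49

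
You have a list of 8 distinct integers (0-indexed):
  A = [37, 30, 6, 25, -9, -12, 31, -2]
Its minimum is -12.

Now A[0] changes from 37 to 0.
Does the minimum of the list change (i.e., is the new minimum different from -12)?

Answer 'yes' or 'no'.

Answer: no

Derivation:
Old min = -12
Change: A[0] 37 -> 0
Changed element was NOT the min; min changes only if 0 < -12.
New min = -12; changed? no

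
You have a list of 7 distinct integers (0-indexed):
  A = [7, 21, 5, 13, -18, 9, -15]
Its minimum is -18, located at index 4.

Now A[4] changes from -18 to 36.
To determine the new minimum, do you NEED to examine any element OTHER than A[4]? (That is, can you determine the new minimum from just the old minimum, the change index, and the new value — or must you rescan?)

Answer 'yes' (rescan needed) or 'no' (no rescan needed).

Old min = -18 at index 4
Change at index 4: -18 -> 36
Index 4 WAS the min and new value 36 > old min -18. Must rescan other elements to find the new min.
Needs rescan: yes

Answer: yes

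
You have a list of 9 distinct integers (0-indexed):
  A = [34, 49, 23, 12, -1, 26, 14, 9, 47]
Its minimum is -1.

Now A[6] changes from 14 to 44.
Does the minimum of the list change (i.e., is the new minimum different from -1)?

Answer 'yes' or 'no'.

Old min = -1
Change: A[6] 14 -> 44
Changed element was NOT the min; min changes only if 44 < -1.
New min = -1; changed? no

Answer: no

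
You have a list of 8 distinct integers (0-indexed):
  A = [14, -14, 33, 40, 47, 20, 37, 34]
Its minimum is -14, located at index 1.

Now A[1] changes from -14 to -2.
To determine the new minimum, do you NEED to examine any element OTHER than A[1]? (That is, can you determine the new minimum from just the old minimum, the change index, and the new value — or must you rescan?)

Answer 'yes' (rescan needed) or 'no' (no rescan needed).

Old min = -14 at index 1
Change at index 1: -14 -> -2
Index 1 WAS the min and new value -2 > old min -14. Must rescan other elements to find the new min.
Needs rescan: yes

Answer: yes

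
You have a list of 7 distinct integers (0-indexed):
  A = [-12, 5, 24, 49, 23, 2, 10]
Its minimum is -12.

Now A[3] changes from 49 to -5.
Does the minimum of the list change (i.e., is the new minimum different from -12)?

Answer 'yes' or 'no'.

Old min = -12
Change: A[3] 49 -> -5
Changed element was NOT the min; min changes only if -5 < -12.
New min = -12; changed? no

Answer: no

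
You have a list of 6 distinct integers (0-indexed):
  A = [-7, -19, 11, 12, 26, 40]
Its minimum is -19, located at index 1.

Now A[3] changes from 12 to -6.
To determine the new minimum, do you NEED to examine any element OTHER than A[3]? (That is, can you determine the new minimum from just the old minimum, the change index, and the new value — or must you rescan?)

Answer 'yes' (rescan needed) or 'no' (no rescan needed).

Answer: no

Derivation:
Old min = -19 at index 1
Change at index 3: 12 -> -6
Index 3 was NOT the min. New min = min(-19, -6). No rescan of other elements needed.
Needs rescan: no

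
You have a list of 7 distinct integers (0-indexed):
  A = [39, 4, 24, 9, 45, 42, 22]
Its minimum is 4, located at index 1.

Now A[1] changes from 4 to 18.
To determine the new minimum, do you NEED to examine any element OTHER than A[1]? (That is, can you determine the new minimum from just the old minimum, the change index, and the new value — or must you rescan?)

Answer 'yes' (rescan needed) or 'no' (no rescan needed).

Answer: yes

Derivation:
Old min = 4 at index 1
Change at index 1: 4 -> 18
Index 1 WAS the min and new value 18 > old min 4. Must rescan other elements to find the new min.
Needs rescan: yes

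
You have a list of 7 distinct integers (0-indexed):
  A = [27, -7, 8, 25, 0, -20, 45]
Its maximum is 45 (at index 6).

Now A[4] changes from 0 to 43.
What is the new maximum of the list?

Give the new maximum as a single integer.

Answer: 45

Derivation:
Old max = 45 (at index 6)
Change: A[4] 0 -> 43
Changed element was NOT the old max.
  New max = max(old_max, new_val) = max(45, 43) = 45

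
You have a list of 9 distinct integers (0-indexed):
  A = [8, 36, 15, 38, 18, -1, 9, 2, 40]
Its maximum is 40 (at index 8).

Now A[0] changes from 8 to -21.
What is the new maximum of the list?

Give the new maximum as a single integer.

Old max = 40 (at index 8)
Change: A[0] 8 -> -21
Changed element was NOT the old max.
  New max = max(old_max, new_val) = max(40, -21) = 40

Answer: 40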